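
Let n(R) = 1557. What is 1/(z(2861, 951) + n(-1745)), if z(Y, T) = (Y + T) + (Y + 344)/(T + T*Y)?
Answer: 2721762/14613143383 ≈ 0.00018625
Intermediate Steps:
z(Y, T) = T + Y + (344 + Y)/(T + T*Y) (z(Y, T) = (T + Y) + (344 + Y)/(T + T*Y) = T + Y + (344 + Y)/(T + T*Y))
1/(z(2861, 951) + n(-1745)) = 1/((344 + 2861 + 951² + 951*2861 + 951*2861² + 2861*951²)/(951*(1 + 2861)) + 1557) = 1/((1/951)*(344 + 2861 + 904401 + 2720811 + 951*8185321 + 2861*904401)/2862 + 1557) = 1/((1/951)*(1/2862)*(344 + 2861 + 904401 + 2720811 + 7784240271 + 2587491261) + 1557) = 1/((1/951)*(1/2862)*10375359949 + 1557) = 1/(10375359949/2721762 + 1557) = 1/(14613143383/2721762) = 2721762/14613143383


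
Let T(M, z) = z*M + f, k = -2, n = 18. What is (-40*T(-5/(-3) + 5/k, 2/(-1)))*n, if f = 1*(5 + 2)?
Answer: -6240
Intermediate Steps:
f = 7 (f = 1*7 = 7)
T(M, z) = 7 + M*z (T(M, z) = z*M + 7 = M*z + 7 = 7 + M*z)
(-40*T(-5/(-3) + 5/k, 2/(-1)))*n = -40*(7 + (-5/(-3) + 5/(-2))*(2/(-1)))*18 = -40*(7 + (-5*(-⅓) + 5*(-½))*(2*(-1)))*18 = -40*(7 + (5/3 - 5/2)*(-2))*18 = -40*(7 - ⅚*(-2))*18 = -40*(7 + 5/3)*18 = -40*26/3*18 = -1040/3*18 = -6240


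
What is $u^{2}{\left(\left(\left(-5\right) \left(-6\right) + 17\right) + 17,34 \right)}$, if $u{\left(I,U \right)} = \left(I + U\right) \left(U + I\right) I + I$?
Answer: $377880678400$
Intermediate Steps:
$u{\left(I,U \right)} = I + I \left(I + U\right)^{2}$ ($u{\left(I,U \right)} = \left(I + U\right) \left(I + U\right) I + I = \left(I + U\right)^{2} I + I = I \left(I + U\right)^{2} + I = I + I \left(I + U\right)^{2}$)
$u^{2}{\left(\left(\left(-5\right) \left(-6\right) + 17\right) + 17,34 \right)} = \left(\left(\left(\left(-5\right) \left(-6\right) + 17\right) + 17\right) \left(1 + \left(\left(\left(\left(-5\right) \left(-6\right) + 17\right) + 17\right) + 34\right)^{2}\right)\right)^{2} = \left(\left(\left(30 + 17\right) + 17\right) \left(1 + \left(\left(\left(30 + 17\right) + 17\right) + 34\right)^{2}\right)\right)^{2} = \left(\left(47 + 17\right) \left(1 + \left(\left(47 + 17\right) + 34\right)^{2}\right)\right)^{2} = \left(64 \left(1 + \left(64 + 34\right)^{2}\right)\right)^{2} = \left(64 \left(1 + 98^{2}\right)\right)^{2} = \left(64 \left(1 + 9604\right)\right)^{2} = \left(64 \cdot 9605\right)^{2} = 614720^{2} = 377880678400$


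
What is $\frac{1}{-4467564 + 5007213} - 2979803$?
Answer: $- \frac{1608047709146}{539649} \approx -2.9798 \cdot 10^{6}$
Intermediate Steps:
$\frac{1}{-4467564 + 5007213} - 2979803 = \frac{1}{539649} - 2979803 = - \frac{1608047709146}{539649}$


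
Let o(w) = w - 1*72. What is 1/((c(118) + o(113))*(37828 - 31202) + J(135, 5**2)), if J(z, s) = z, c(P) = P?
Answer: 1/1053669 ≈ 9.4906e-7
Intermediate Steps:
o(w) = -72 + w (o(w) = w - 72 = -72 + w)
1/((c(118) + o(113))*(37828 - 31202) + J(135, 5**2)) = 1/((118 + (-72 + 113))*(37828 - 31202) + 135) = 1/((118 + 41)*6626 + 135) = 1/(159*6626 + 135) = 1/(1053534 + 135) = 1/1053669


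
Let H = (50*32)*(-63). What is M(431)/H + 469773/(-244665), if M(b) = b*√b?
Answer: -52197/27185 - 431*√431/100800 ≈ -2.0088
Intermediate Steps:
H = -100800 (H = 1600*(-63) = -100800)
M(b) = b^(3/2)
M(431)/H + 469773/(-244665) = 431^(3/2)/(-100800) + 469773/(-244665) = (431*√431)*(-1/100800) + 469773*(-1/244665) = -431*√431/100800 - 52197/27185 = -52197/27185 - 431*√431/100800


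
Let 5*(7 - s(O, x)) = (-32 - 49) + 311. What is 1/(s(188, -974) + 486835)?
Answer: 1/486796 ≈ 2.0543e-6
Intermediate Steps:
s(O, x) = -39 (s(O, x) = 7 - ((-32 - 49) + 311)/5 = 7 - (-81 + 311)/5 = 7 - 1/5*230 = 7 - 46 = -39)
1/(s(188, -974) + 486835) = 1/(-39 + 486835) = 1/486796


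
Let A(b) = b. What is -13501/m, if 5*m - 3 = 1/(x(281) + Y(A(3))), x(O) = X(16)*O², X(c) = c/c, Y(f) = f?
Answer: -5330464820/236893 ≈ -22502.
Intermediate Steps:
X(c) = 1
x(O) = O² (x(O) = 1*O² = O²)
m = 236893/394820 (m = ⅗ + 1/(5*(281² + 3)) = ⅗ + 1/(5*(78961 + 3)) = ⅗ + (⅕)/78964 = ⅗ + (⅕)*(1/78964) = ⅗ + 1/394820 = 236893/394820 ≈ 0.60000)
-13501/m = -13501/236893/394820 = -13501*394820/236893 = -5330464820/236893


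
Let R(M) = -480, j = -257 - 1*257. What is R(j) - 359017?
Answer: -359497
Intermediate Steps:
j = -514 (j = -257 - 257 = -514)
R(j) - 359017 = -480 - 359017 = -359497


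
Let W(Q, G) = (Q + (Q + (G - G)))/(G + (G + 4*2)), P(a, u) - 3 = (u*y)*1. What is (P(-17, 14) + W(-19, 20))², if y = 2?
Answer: 525625/576 ≈ 912.54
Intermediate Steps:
P(a, u) = 3 + 2*u (P(a, u) = 3 + (u*2)*1 = 3 + (2*u)*1 = 3 + 2*u)
W(Q, G) = 2*Q/(8 + 2*G) (W(Q, G) = (Q + (Q + 0))/(G + (G + 8)) = (Q + Q)/(G + (8 + G)) = (2*Q)/(8 + 2*G) = 2*Q/(8 + 2*G))
(P(-17, 14) + W(-19, 20))² = ((3 + 2*14) - 19/(4 + 20))² = ((3 + 28) - 19/24)² = (31 - 19*1/24)² = (31 - 19/24)² = (725/24)² = 525625/576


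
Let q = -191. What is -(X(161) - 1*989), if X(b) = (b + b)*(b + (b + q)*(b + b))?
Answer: 3059667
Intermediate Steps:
X(b) = 2*b*(b + 2*b*(-191 + b)) (X(b) = (b + b)*(b + (b - 191)*(b + b)) = (2*b)*(b + (-191 + b)*(2*b)) = (2*b)*(b + 2*b*(-191 + b)) = 2*b*(b + 2*b*(-191 + b)))
-(X(161) - 1*989) = -(161²*(-762 + 4*161) - 1*989) = -(25921*(-762 + 644) - 989) = -(25921*(-118) - 989) = -(-3058678 - 989) = -1*(-3059667) = 3059667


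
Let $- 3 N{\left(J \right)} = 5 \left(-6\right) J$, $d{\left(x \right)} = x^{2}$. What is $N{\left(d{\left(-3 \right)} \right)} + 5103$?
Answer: $5193$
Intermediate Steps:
$N{\left(J \right)} = 10 J$ ($N{\left(J \right)} = - \frac{5 \left(-6\right) J}{3} = - \frac{\left(-30\right) J}{3} = 10 J$)
$N{\left(d{\left(-3 \right)} \right)} + 5103 = 10 \left(-3\right)^{2} + 5103 = 10 \cdot 9 + 5103 = 90 + 5103 = 5193$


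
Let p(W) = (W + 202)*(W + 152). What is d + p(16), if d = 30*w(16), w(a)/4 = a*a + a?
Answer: 69264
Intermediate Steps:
p(W) = (152 + W)*(202 + W) (p(W) = (202 + W)*(152 + W) = (152 + W)*(202 + W))
w(a) = 4*a + 4*a² (w(a) = 4*(a*a + a) = 4*(a² + a) = 4*(a + a²) = 4*a + 4*a²)
d = 32640 (d = 30*(4*16*(1 + 16)) = 30*(4*16*17) = 30*1088 = 32640)
d + p(16) = 32640 + (30704 + 16² + 354*16) = 32640 + (30704 + 256 + 5664) = 32640 + 36624 = 69264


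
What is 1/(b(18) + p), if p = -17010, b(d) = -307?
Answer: -1/17317 ≈ -5.7747e-5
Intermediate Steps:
1/(b(18) + p) = 1/(-307 - 17010) = 1/(-17317) = -1/17317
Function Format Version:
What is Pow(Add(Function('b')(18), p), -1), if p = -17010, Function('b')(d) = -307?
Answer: Rational(-1, 17317) ≈ -5.7747e-5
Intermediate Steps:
Pow(Add(Function('b')(18), p), -1) = Pow(Add(-307, -17010), -1) = Pow(-17317, -1) = Rational(-1, 17317)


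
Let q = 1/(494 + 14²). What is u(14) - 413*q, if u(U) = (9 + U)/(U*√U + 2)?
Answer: -29084/47265 + 161*√14/1370 ≈ -0.17563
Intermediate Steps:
u(U) = (9 + U)/(2 + U^(3/2)) (u(U) = (9 + U)/(U^(3/2) + 2) = (9 + U)/(2 + U^(3/2)))
q = 1/690 (q = 1/(494 + 196) = 1/690 ≈ 0.0014493)
u(14) - 413*q = (9 + 14)/(2 + 14^(3/2)) - 413*1/690 = 23/(2 + 14*√14) - 413/690 = -413/690 + 23/(2 + 14*√14)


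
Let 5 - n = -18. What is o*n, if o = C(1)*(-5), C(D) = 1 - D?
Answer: 0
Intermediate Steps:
o = 0 (o = (1 - 1*1)*(-5) = (1 - 1)*(-5) = 0*(-5) = 0)
n = 23 (n = 5 - 1*(-18) = 5 + 18 = 23)
o*n = 0*23 = 0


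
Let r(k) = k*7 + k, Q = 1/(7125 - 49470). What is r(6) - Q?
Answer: 2032561/42345 ≈ 48.000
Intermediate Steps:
Q = -1/42345 (Q = 1/(-42345) = -1/42345 ≈ -2.3616e-5)
r(k) = 8*k (r(k) = 7*k + k = 8*k)
r(6) - Q = 8*6 - 1*(-1/42345) = 48 + 1/42345 = 2032561/42345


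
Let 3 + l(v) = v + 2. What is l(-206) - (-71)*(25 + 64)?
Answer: 6112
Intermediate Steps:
l(v) = -1 + v (l(v) = -3 + (v + 2) = -3 + (2 + v) = -1 + v)
l(-206) - (-71)*(25 + 64) = (-1 - 206) - (-71)*(25 + 64) = -207 - (-71)*89 = -207 - 1*(-6319) = -207 + 6319 = 6112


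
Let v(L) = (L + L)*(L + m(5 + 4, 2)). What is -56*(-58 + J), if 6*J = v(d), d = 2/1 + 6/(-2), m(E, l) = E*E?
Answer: 14224/3 ≈ 4741.3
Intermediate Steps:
m(E, l) = E²
d = -1 (d = 2*1 + 6*(-½) = 2 - 3 = -1)
v(L) = 2*L*(81 + L) (v(L) = (L + L)*(L + (5 + 4)²) = (2*L)*(L + 9²) = (2*L)*(L + 81) = (2*L)*(81 + L) = 2*L*(81 + L))
J = -80/3 (J = (2*(-1)*(81 - 1))/6 = (2*(-1)*80)/6 = (⅙)*(-160) = -80/3 ≈ -26.667)
-56*(-58 + J) = -56*(-58 - 80/3) = -56*(-254/3) = 14224/3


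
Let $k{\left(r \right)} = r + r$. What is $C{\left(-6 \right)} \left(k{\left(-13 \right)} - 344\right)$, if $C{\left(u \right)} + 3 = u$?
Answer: $3330$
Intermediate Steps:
$k{\left(r \right)} = 2 r$
$C{\left(u \right)} = -3 + u$
$C{\left(-6 \right)} \left(k{\left(-13 \right)} - 344\right) = \left(-3 - 6\right) \left(2 \left(-13\right) - 344\right) = - 9 \left(-26 - 344\right) = \left(-9\right) \left(-370\right) = 3330$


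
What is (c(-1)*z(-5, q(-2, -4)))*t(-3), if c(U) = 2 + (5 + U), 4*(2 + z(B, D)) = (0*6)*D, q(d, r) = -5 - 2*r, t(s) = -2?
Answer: 24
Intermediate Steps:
z(B, D) = -2 (z(B, D) = -2 + ((0*6)*D)/4 = -2 + (0*D)/4 = -2 + (1/4)*0 = -2 + 0 = -2)
c(U) = 7 + U
(c(-1)*z(-5, q(-2, -4)))*t(-3) = ((7 - 1)*(-2))*(-2) = (6*(-2))*(-2) = -12*(-2) = 24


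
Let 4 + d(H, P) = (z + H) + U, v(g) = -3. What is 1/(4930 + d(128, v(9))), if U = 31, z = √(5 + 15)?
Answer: 1017/5171441 - 2*√5/25857205 ≈ 0.00019648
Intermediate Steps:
z = 2*√5 (z = √20 = 2*√5 ≈ 4.4721)
d(H, P) = 27 + H + 2*√5 (d(H, P) = -4 + ((2*√5 + H) + 31) = -4 + ((H + 2*√5) + 31) = -4 + (31 + H + 2*√5) = 27 + H + 2*√5)
1/(4930 + d(128, v(9))) = 1/(4930 + (27 + 128 + 2*√5)) = 1/(4930 + (155 + 2*√5)) = 1/(5085 + 2*√5)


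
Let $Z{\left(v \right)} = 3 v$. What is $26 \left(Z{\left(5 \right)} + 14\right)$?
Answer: $754$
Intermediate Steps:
$26 \left(Z{\left(5 \right)} + 14\right) = 26 \left(3 \cdot 5 + 14\right) = 26 \left(15 + 14\right) = 26 \cdot 29 = 754$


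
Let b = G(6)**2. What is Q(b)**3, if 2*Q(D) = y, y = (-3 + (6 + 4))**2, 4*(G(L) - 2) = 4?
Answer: 117649/8 ≈ 14706.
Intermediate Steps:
G(L) = 3 (G(L) = 2 + (1/4)*4 = 2 + 1 = 3)
y = 49 (y = (-3 + 10)**2 = 7**2 = 49)
b = 9 (b = 3**2 = 9)
Q(D) = 49/2 (Q(D) = (1/2)*49 = 49/2)
Q(b)**3 = (49/2)**3 = 117649/8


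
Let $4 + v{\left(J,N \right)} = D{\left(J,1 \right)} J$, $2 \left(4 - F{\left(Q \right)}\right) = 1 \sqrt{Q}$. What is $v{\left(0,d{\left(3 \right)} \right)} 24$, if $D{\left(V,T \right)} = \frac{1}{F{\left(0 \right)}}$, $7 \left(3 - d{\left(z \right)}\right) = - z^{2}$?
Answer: $-96$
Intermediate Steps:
$F{\left(Q \right)} = 4 - \frac{\sqrt{Q}}{2}$ ($F{\left(Q \right)} = 4 - \frac{1 \sqrt{Q}}{2} = 4 - \frac{\sqrt{Q}}{2}$)
$d{\left(z \right)} = 3 + \frac{z^{2}}{7}$ ($d{\left(z \right)} = 3 - \frac{\left(-1\right) z^{2}}{7} = 3 + \frac{z^{2}}{7}$)
$D{\left(V,T \right)} = \frac{1}{4}$ ($D{\left(V,T \right)} = \frac{1}{4 - \frac{\sqrt{0}}{2}} = \frac{1}{4 - 0} = \frac{1}{4 + 0} = \frac{1}{4}$)
$v{\left(J,N \right)} = -4 + \frac{J}{4}$
$v{\left(0,d{\left(3 \right)} \right)} 24 = \left(-4 + \frac{1}{4} \cdot 0\right) 24 = \left(-4 + 0\right) 24 = \left(-4\right) 24 = -96$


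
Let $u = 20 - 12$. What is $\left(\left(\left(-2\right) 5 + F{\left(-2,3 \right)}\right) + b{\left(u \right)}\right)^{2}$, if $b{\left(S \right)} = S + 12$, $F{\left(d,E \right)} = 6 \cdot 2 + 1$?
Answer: $529$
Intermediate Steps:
$F{\left(d,E \right)} = 13$ ($F{\left(d,E \right)} = 12 + 1 = 13$)
$u = 8$
$b{\left(S \right)} = 12 + S$
$\left(\left(\left(-2\right) 5 + F{\left(-2,3 \right)}\right) + b{\left(u \right)}\right)^{2} = \left(\left(\left(-2\right) 5 + 13\right) + \left(12 + 8\right)\right)^{2} = \left(\left(-10 + 13\right) + 20\right)^{2} = \left(3 + 20\right)^{2} = 23^{2} = 529$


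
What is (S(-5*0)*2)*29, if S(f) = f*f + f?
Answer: 0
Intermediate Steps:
S(f) = f + f² (S(f) = f² + f = f + f²)
(S(-5*0)*2)*29 = (((-5*0)*(1 - 5*0))*2)*29 = ((0*(1 + 0))*2)*29 = ((0*1)*2)*29 = (0*2)*29 = 0*29 = 0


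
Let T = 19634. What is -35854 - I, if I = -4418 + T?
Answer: -51070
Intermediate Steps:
I = 15216 (I = -4418 + 19634 = 15216)
-35854 - I = -35854 - 1*15216 = -35854 - 15216 = -51070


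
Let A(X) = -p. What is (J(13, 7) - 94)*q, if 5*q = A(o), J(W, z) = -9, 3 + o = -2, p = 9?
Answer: 927/5 ≈ 185.40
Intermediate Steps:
o = -5 (o = -3 - 2 = -5)
A(X) = -9 (A(X) = -1*9 = -9)
q = -9/5 (q = (1/5)*(-9) = -9/5 ≈ -1.8000)
(J(13, 7) - 94)*q = (-9 - 94)*(-9/5) = -103*(-9/5) = 927/5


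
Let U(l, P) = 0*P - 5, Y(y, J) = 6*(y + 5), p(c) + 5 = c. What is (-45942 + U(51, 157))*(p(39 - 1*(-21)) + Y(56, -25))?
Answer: -19343687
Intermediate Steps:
p(c) = -5 + c
Y(y, J) = 30 + 6*y (Y(y, J) = 6*(5 + y) = 30 + 6*y)
U(l, P) = -5 (U(l, P) = 0 - 5 = -5)
(-45942 + U(51, 157))*(p(39 - 1*(-21)) + Y(56, -25)) = (-45942 - 5)*((-5 + (39 - 1*(-21))) + (30 + 6*56)) = -45947*((-5 + (39 + 21)) + (30 + 336)) = -45947*((-5 + 60) + 366) = -45947*(55 + 366) = -45947*421 = -19343687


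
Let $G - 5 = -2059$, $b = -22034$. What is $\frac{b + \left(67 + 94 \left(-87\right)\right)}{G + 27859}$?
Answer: $- \frac{6029}{5161} \approx -1.1682$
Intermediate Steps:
$G = -2054$ ($G = 5 - 2059 = -2054$)
$\frac{b + \left(67 + 94 \left(-87\right)\right)}{G + 27859} = \frac{-22034 + \left(67 + 94 \left(-87\right)\right)}{-2054 + 27859} = \frac{-22034 + \left(67 - 8178\right)}{25805} = \left(-22034 - 8111\right) \frac{1}{25805} = \left(-30145\right) \frac{1}{25805} = - \frac{6029}{5161}$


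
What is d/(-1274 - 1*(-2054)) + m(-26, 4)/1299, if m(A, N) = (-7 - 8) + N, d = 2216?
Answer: 239167/84435 ≈ 2.8326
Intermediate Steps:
m(A, N) = -15 + N
d/(-1274 - 1*(-2054)) + m(-26, 4)/1299 = 2216/(-1274 - 1*(-2054)) + (-15 + 4)/1299 = 2216/(-1274 + 2054) - 11*1/1299 = 2216/780 - 11/1299 = 2216*(1/780) - 11/1299 = 554/195 - 11/1299 = 239167/84435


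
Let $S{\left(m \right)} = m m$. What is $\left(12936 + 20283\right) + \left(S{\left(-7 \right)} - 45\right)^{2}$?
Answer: $33235$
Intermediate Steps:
$S{\left(m \right)} = m^{2}$
$\left(12936 + 20283\right) + \left(S{\left(-7 \right)} - 45\right)^{2} = \left(12936 + 20283\right) + \left(\left(-7\right)^{2} - 45\right)^{2} = 33219 + \left(49 - 45\right)^{2} = 33219 + 4^{2} = 33219 + 16 = 33235$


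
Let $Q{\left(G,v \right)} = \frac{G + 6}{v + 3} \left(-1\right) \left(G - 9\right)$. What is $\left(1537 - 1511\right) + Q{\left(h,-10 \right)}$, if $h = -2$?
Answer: $\frac{138}{7} \approx 19.714$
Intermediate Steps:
$Q{\left(G,v \right)} = - \frac{\left(-9 + G\right) \left(6 + G\right)}{3 + v}$ ($Q{\left(G,v \right)} = \frac{6 + G}{3 + v} \left(-1\right) \left(-9 + G\right) = - \frac{6 + G}{3 + v} \left(-9 + G\right) = - \frac{\left(-9 + G\right) \left(6 + G\right)}{3 + v}$)
$\left(1537 - 1511\right) + Q{\left(h,-10 \right)} = \left(1537 - 1511\right) + \frac{54 - \left(-2\right)^{2} + 3 \left(-2\right)}{3 - 10} = 26 + \frac{54 - 4 - 6}{-7} = 26 - \frac{54 - 4 - 6}{7} = 26 - \frac{44}{7} = \frac{138}{7}$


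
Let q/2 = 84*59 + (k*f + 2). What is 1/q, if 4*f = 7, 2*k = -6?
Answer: 2/19811 ≈ 0.00010095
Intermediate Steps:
k = -3 (k = (1/2)*(-6) = -3)
f = 7/4 (f = (1/4)*7 = 7/4 ≈ 1.7500)
q = 19811/2 (q = 2*(84*59 + (-3*7/4 + 2)) = 2*(4956 + (-21/4 + 2)) = 2*(4956 - 13/4) = 2*(19811/4) = 19811/2 ≈ 9905.5)
1/q = 1/(19811/2) = 2/19811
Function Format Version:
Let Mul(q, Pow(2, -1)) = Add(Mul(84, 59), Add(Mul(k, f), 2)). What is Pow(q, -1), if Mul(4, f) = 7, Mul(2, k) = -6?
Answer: Rational(2, 19811) ≈ 0.00010095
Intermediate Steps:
k = -3 (k = Mul(Rational(1, 2), -6) = -3)
f = Rational(7, 4) (f = Mul(Rational(1, 4), 7) = Rational(7, 4) ≈ 1.7500)
q = Rational(19811, 2) (q = Mul(2, Add(Mul(84, 59), Add(Mul(-3, Rational(7, 4)), 2))) = Mul(2, Add(4956, Add(Rational(-21, 4), 2))) = Mul(2, Add(4956, Rational(-13, 4))) = Mul(2, Rational(19811, 4)) = Rational(19811, 2) ≈ 9905.5)
Pow(q, -1) = Pow(Rational(19811, 2), -1) = Rational(2, 19811)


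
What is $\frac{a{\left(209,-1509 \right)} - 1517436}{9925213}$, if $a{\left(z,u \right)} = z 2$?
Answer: $- \frac{1517018}{9925213} \approx -0.15284$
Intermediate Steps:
$a{\left(z,u \right)} = 2 z$
$\frac{a{\left(209,-1509 \right)} - 1517436}{9925213} = \frac{2 \cdot 209 - 1517436}{9925213} = \left(418 - 1517436\right) \frac{1}{9925213} = \left(-1517018\right) \frac{1}{9925213} = - \frac{1517018}{9925213}$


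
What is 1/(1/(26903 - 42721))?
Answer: -15818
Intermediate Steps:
1/(1/(26903 - 42721)) = 1/(1/(-15818)) = 1/(-1/15818) = -15818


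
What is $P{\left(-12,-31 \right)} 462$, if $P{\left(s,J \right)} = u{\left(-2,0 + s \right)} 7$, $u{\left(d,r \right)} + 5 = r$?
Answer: $-54978$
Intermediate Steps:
$u{\left(d,r \right)} = -5 + r$
$P{\left(s,J \right)} = -35 + 7 s$ ($P{\left(s,J \right)} = \left(-5 + \left(0 + s\right)\right) 7 = \left(-5 + s\right) 7 = -35 + 7 s$)
$P{\left(-12,-31 \right)} 462 = \left(-35 + 7 \left(-12\right)\right) 462 = \left(-35 - 84\right) 462 = \left(-119\right) 462 = -54978$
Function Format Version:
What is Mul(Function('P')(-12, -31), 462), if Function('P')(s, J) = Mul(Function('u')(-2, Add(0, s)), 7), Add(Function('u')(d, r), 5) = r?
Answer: -54978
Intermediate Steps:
Function('u')(d, r) = Add(-5, r)
Function('P')(s, J) = Add(-35, Mul(7, s)) (Function('P')(s, J) = Mul(Add(-5, Add(0, s)), 7) = Mul(Add(-5, s), 7) = Add(-35, Mul(7, s)))
Mul(Function('P')(-12, -31), 462) = Mul(Add(-35, Mul(7, -12)), 462) = Mul(Add(-35, -84), 462) = Mul(-119, 462) = -54978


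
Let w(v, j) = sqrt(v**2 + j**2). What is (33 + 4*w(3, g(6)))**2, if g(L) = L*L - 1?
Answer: 20833 + 264*sqrt(1234) ≈ 30107.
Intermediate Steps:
g(L) = -1 + L**2 (g(L) = L**2 - 1 = -1 + L**2)
w(v, j) = sqrt(j**2 + v**2)
(33 + 4*w(3, g(6)))**2 = (33 + 4*sqrt((-1 + 6**2)**2 + 3**2))**2 = (33 + 4*sqrt((-1 + 36)**2 + 9))**2 = (33 + 4*sqrt(35**2 + 9))**2 = (33 + 4*sqrt(1225 + 9))**2 = (33 + 4*sqrt(1234))**2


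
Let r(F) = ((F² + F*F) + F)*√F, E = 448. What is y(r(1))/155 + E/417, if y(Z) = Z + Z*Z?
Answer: 74444/64635 ≈ 1.1518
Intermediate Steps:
r(F) = √F*(F + 2*F²) (r(F) = ((F² + F²) + F)*√F = (2*F² + F)*√F = (F + 2*F²)*√F = √F*(F + 2*F²))
y(Z) = Z + Z²
y(r(1))/155 + E/417 = ((1^(3/2)*(1 + 2*1))*(1 + 1^(3/2)*(1 + 2*1)))/155 + 448/417 = ((1*(1 + 2))*(1 + 1*(1 + 2)))*(1/155) + 448*(1/417) = ((1*3)*(1 + 1*3))*(1/155) + 448/417 = (3*(1 + 3))*(1/155) + 448/417 = (3*4)*(1/155) + 448/417 = 12*(1/155) + 448/417 = 12/155 + 448/417 = 74444/64635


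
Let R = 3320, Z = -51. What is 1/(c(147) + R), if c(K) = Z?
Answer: 1/3269 ≈ 0.00030590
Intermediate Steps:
c(K) = -51
1/(c(147) + R) = 1/(-51 + 3320) = 1/3269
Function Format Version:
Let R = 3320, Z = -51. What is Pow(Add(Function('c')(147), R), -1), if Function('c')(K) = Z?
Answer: Rational(1, 3269) ≈ 0.00030590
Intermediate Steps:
Function('c')(K) = -51
Pow(Add(Function('c')(147), R), -1) = Pow(Add(-51, 3320), -1) = Pow(3269, -1) = Rational(1, 3269)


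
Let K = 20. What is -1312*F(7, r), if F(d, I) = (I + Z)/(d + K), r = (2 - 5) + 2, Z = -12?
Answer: 17056/27 ≈ 631.70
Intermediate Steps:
r = -1 (r = -3 + 2 = -1)
F(d, I) = (-12 + I)/(20 + d) (F(d, I) = (I - 12)/(d + 20) = (-12 + I)/(20 + d))
-1312*F(7, r) = -1312*(-12 - 1)/(20 + 7) = -1312*(-13)/27 = -1312*(-13/27) = 17056/27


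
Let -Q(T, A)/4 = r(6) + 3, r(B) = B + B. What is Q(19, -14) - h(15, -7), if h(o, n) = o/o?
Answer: -61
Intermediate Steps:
r(B) = 2*B
Q(T, A) = -60 (Q(T, A) = -4*(2*6 + 3) = -4*(12 + 3) = -4*15 = -60)
h(o, n) = 1
Q(19, -14) - h(15, -7) = -60 - 1*1 = -60 - 1 = -61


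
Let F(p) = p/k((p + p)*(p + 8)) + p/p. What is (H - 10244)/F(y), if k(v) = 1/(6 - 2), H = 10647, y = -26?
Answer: -403/103 ≈ -3.9126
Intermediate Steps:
k(v) = 1/4
F(p) = 1 + 4*p (F(p) = p/(1/4) + p/p = p*4 + 1 = 4*p + 1 = 1 + 4*p)
(H - 10244)/F(y) = (10647 - 10244)/(1 + 4*(-26)) = 403/(1 - 104) = 403/(-103) = 403*(-1/103) = -403/103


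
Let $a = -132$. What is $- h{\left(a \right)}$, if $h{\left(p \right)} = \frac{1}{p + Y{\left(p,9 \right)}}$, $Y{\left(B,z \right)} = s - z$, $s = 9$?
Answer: $\frac{1}{132} \approx 0.0075758$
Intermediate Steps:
$Y{\left(B,z \right)} = 9 - z$
$h{\left(p \right)} = \frac{1}{p}$ ($h{\left(p \right)} = \frac{1}{p + \left(9 - 9\right)} = \frac{1}{p + 0} = \frac{1}{p}$)
$- h{\left(a \right)} = - \frac{1}{-132} = \left(-1\right) \left(- \frac{1}{132}\right) = \frac{1}{132}$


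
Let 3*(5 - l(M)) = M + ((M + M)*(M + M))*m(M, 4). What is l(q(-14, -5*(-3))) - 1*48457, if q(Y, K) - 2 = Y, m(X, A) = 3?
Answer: -49024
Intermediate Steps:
q(Y, K) = 2 + Y
l(M) = 5 - 4*M² - M/3 (l(M) = 5 - (M + ((M + M)*(M + M))*3)/3 = 5 - (M + ((2*M)*(2*M))*3)/3 = 5 - (M + (4*M²)*3)/3 = 5 - (M + 12*M²)/3 = 5 + (-4*M² - M/3) = 5 - 4*M² - M/3)
l(q(-14, -5*(-3))) - 1*48457 = (5 - 4*(2 - 14)² - (2 - 14)/3) - 1*48457 = (5 - 4*(-12)² - ⅓*(-12)) - 48457 = (5 - 4*144 + 4) - 48457 = (5 - 576 + 4) - 48457 = -567 - 48457 = -49024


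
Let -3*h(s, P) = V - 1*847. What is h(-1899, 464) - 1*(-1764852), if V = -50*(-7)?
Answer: 5295053/3 ≈ 1.7650e+6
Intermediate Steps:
V = 350
h(s, P) = 497/3 (h(s, P) = -(350 - 1*847)/3 = -(350 - 847)/3 = -1/3*(-497) = 497/3)
h(-1899, 464) - 1*(-1764852) = 497/3 - 1*(-1764852) = 497/3 + 1764852 = 5295053/3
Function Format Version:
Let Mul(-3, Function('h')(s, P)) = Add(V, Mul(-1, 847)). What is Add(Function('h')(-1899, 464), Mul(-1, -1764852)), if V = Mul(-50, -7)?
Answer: Rational(5295053, 3) ≈ 1.7650e+6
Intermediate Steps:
V = 350
Function('h')(s, P) = Rational(497, 3) (Function('h')(s, P) = Mul(Rational(-1, 3), Add(350, Mul(-1, 847))) = Mul(Rational(-1, 3), Add(350, -847)) = Mul(Rational(-1, 3), -497) = Rational(497, 3))
Add(Function('h')(-1899, 464), Mul(-1, -1764852)) = Add(Rational(497, 3), Mul(-1, -1764852)) = Add(Rational(497, 3), 1764852) = Rational(5295053, 3)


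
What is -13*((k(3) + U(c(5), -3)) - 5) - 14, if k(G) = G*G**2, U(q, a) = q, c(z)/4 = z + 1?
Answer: -612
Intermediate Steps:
c(z) = 4 + 4*z (c(z) = 4*(z + 1) = 4*(1 + z) = 4 + 4*z)
k(G) = G**3
-13*((k(3) + U(c(5), -3)) - 5) - 14 = -13*((3**3 + (4 + 4*5)) - 5) - 14 = -13*((27 + (4 + 20)) - 5) - 14 = -13*((27 + 24) - 5) - 14 = -13*(51 - 5) - 14 = -13*46 - 14 = -598 - 14 = -612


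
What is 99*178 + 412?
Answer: 18034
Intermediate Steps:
99*178 + 412 = 17622 + 412 = 18034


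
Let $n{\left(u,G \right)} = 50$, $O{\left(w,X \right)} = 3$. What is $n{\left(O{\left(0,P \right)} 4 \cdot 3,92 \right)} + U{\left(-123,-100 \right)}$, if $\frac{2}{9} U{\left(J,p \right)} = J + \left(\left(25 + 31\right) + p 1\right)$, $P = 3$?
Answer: $- \frac{1403}{2} \approx -701.5$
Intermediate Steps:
$U{\left(J,p \right)} = 252 + \frac{9 J}{2} + \frac{9 p}{2}$ ($U{\left(J,p \right)} = \frac{9 \left(J + \left(\left(25 + 31\right) + p 1\right)\right)}{2} = \frac{9 \left(J + \left(56 + p\right)\right)}{2} = \frac{9 \left(56 + J + p\right)}{2} = 252 + \frac{9 J}{2} + \frac{9 p}{2}$)
$n{\left(O{\left(0,P \right)} 4 \cdot 3,92 \right)} + U{\left(-123,-100 \right)} = 50 + \left(252 + \frac{9}{2} \left(-123\right) + \frac{9}{2} \left(-100\right)\right) = 50 - \frac{1503}{2} = - \frac{1403}{2}$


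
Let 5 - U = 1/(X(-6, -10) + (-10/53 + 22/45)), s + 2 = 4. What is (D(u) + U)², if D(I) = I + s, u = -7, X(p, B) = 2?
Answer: 5688225/30096196 ≈ 0.18900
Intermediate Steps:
s = 2 (s = -2 + 4 = 2)
D(I) = 2 + I (D(I) = I + 2 = 2 + I)
U = 25045/5486 (U = 5 - 1/(2 + (-10/53 + 22/45)) = 5 - 1/(2 + 716/2385) = 5 - 1/5486/2385 = 5 - 1*2385/5486 = 5 - 2385/5486 = 25045/5486 ≈ 4.5653)
(D(u) + U)² = ((2 - 7) + 25045/5486)² = (-5 + 25045/5486)² = (-2385/5486)² = 5688225/30096196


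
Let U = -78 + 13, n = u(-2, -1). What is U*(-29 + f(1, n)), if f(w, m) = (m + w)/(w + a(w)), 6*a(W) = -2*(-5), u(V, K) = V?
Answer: 15275/8 ≈ 1909.4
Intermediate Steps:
n = -2
a(W) = 5/3 (a(W) = (-2*(-5))/6 = (⅙)*10 = 5/3)
f(w, m) = (m + w)/(5/3 + w) (f(w, m) = (m + w)/(w + 5/3) = (m + w)/(5/3 + w))
U = -65
U*(-29 + f(1, n)) = -65*(-29 + 3*(-2 + 1)/(5 + 3*1)) = -65*(-29 + 3*(-1)/(5 + 3)) = -65*(-29 + 3*(-1)/8) = -65*(-29 + 3*(⅛)*(-1)) = -65*(-29 - 3/8) = -65*(-235/8) = 15275/8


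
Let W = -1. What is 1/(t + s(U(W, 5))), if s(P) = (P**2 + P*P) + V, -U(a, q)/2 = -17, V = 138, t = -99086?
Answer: -1/96636 ≈ -1.0348e-5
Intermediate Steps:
U(a, q) = 34 (U(a, q) = -2*(-17) = 34)
s(P) = 138 + 2*P**2 (s(P) = (P**2 + P*P) + 138 = (P**2 + P**2) + 138 = 2*P**2 + 138 = 138 + 2*P**2)
1/(t + s(U(W, 5))) = 1/(-99086 + (138 + 2*34**2)) = 1/(-99086 + (138 + 2*1156)) = 1/(-99086 + (138 + 2312)) = 1/(-99086 + 2450) = 1/(-96636) = -1/96636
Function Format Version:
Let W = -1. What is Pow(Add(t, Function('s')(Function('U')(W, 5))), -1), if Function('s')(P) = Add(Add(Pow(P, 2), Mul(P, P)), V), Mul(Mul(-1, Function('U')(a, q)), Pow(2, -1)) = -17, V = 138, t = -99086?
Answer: Rational(-1, 96636) ≈ -1.0348e-5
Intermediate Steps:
Function('U')(a, q) = 34 (Function('U')(a, q) = Mul(-2, -17) = 34)
Function('s')(P) = Add(138, Mul(2, Pow(P, 2))) (Function('s')(P) = Add(Add(Pow(P, 2), Mul(P, P)), 138) = Add(Add(Pow(P, 2), Pow(P, 2)), 138) = Add(Mul(2, Pow(P, 2)), 138) = Add(138, Mul(2, Pow(P, 2))))
Pow(Add(t, Function('s')(Function('U')(W, 5))), -1) = Pow(Add(-99086, Add(138, Mul(2, Pow(34, 2)))), -1) = Pow(Add(-99086, Add(138, Mul(2, 1156))), -1) = Pow(Add(-99086, Add(138, 2312)), -1) = Pow(Add(-99086, 2450), -1) = Pow(-96636, -1) = Rational(-1, 96636)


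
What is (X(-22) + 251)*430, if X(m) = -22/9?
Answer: 961910/9 ≈ 1.0688e+5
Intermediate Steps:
X(m) = -22/9 (X(m) = -22*⅑ = -22/9)
(X(-22) + 251)*430 = (-22/9 + 251)*430 = (2237/9)*430 = 961910/9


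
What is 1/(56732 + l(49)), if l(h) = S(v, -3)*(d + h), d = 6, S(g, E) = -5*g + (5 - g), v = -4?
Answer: 1/58327 ≈ 1.7145e-5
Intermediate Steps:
S(g, E) = 5 - 6*g
l(h) = 174 + 29*h (l(h) = (5 - 6*(-4))*(6 + h) = (5 + 24)*(6 + h) = 29*(6 + h) = 174 + 29*h)
1/(56732 + l(49)) = 1/(56732 + (174 + 29*49)) = 1/(56732 + (174 + 1421)) = 1/(56732 + 1595) = 1/58327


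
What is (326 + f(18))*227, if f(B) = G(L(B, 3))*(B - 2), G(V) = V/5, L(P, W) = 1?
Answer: 373642/5 ≈ 74728.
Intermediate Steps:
G(V) = V/5 (G(V) = V*(⅕) = V/5)
f(B) = -⅖ + B/5 (f(B) = ((⅕)*1)*(B - 2) = (-2 + B)/5 = -⅖ + B/5)
(326 + f(18))*227 = (326 + (-⅖ + (⅕)*18))*227 = (326 + (-⅖ + 18/5))*227 = (326 + 16/5)*227 = (1646/5)*227 = 373642/5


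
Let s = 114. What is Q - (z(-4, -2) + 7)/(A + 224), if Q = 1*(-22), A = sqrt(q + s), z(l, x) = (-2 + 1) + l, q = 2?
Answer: -275442/12515 + sqrt(29)/12515 ≈ -22.009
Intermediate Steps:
z(l, x) = -1 + l
A = 2*sqrt(29) (A = sqrt(2 + 114) = sqrt(116) = 2*sqrt(29) ≈ 10.770)
Q = -22
Q - (z(-4, -2) + 7)/(A + 224) = -22 - ((-1 - 4) + 7)/(2*sqrt(29) + 224) = -22 - (-5 + 7)/(224 + 2*sqrt(29)) = -22 - 2/(224 + 2*sqrt(29))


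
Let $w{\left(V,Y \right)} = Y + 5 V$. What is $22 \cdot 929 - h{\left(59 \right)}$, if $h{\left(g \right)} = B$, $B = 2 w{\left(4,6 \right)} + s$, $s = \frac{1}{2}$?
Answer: $\frac{40771}{2} \approx 20386.0$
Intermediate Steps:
$s = \frac{1}{2} \approx 0.5$
$B = \frac{105}{2}$ ($B = 2 \left(6 + 5 \cdot 4\right) + \frac{1}{2} = 2 \left(6 + 20\right) + \frac{1}{2} = 2 \cdot 26 + \frac{1}{2} = 52 + \frac{1}{2} = \frac{105}{2} \approx 52.5$)
$h{\left(g \right)} = \frac{105}{2}$
$22 \cdot 929 - h{\left(59 \right)} = 22 \cdot 929 - \frac{105}{2} = 20438 - \frac{105}{2} = \frac{40771}{2}$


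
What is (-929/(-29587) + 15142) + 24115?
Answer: 1161497788/29587 ≈ 39257.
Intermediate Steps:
(-929/(-29587) + 15142) + 24115 = (-929*(-1/29587) + 15142) + 24115 = (929/29587 + 15142) + 24115 = 448007283/29587 + 24115 = 1161497788/29587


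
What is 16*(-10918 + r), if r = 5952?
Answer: -79456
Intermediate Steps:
16*(-10918 + r) = 16*(-10918 + 5952) = 16*(-4966) = -79456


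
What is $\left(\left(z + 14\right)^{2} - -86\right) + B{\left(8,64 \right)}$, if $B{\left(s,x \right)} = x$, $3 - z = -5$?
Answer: $634$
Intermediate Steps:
$z = 8$ ($z = 3 - -5 = 3 + 5 = 8$)
$\left(\left(z + 14\right)^{2} - -86\right) + B{\left(8,64 \right)} = \left(\left(8 + 14\right)^{2} - -86\right) + 64 = \left(22^{2} + 86\right) + 64 = \left(484 + 86\right) + 64 = 570 + 64 = 634$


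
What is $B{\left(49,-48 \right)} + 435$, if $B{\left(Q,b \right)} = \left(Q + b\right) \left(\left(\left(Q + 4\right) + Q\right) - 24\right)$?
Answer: $513$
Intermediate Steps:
$B{\left(Q,b \right)} = \left(-20 + 2 Q\right) \left(Q + b\right)$ ($B{\left(Q,b \right)} = \left(Q + b\right) \left(\left(\left(4 + Q\right) + Q\right) - 24\right) = \left(Q + b\right) \left(\left(4 + 2 Q\right) - 24\right) = \left(Q + b\right) \left(-20 + 2 Q\right) = \left(-20 + 2 Q\right) \left(Q + b\right)$)
$B{\left(49,-48 \right)} + 435 = \left(\left(-20\right) 49 - -960 + 2 \cdot 49^{2} + 2 \cdot 49 \left(-48\right)\right) + 435 = \left(-980 + 960 + 2 \cdot 2401 - 4704\right) + 435 = \left(-980 + 960 + 4802 - 4704\right) + 435 = 78 + 435 = 513$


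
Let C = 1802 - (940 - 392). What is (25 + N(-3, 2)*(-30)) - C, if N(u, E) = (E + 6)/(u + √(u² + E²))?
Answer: -1409 - 60*√13 ≈ -1625.3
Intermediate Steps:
N(u, E) = (6 + E)/(u + √(E² + u²))
C = 1254 (C = 1802 - 1*548 = 1802 - 548 = 1254)
(25 + N(-3, 2)*(-30)) - C = (25 + ((6 + 2)/(-3 + √(2² + (-3)²)))*(-30)) - 1*1254 = (25 + (8/(-3 + √(4 + 9)))*(-30)) - 1254 = (25 + (8/(-3 + √13))*(-30)) - 1254 = (25 - 240/(-3 + √13)) - 1254 = -1229 - 240/(-3 + √13)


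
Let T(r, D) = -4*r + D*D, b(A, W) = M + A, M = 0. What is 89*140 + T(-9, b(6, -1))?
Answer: 12532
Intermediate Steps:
b(A, W) = A (b(A, W) = 0 + A = A)
T(r, D) = D² - 4*r (T(r, D) = -4*r + D² = D² - 4*r)
89*140 + T(-9, b(6, -1)) = 89*140 + (6² - 4*(-9)) = 12460 + (36 + 36) = 12460 + 72 = 12532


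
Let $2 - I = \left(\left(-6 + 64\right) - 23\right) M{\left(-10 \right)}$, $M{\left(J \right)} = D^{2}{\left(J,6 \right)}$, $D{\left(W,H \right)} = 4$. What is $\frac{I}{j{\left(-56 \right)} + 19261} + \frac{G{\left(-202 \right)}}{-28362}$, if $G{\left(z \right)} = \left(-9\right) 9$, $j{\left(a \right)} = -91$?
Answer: $- \frac{264319}{10068510} \approx -0.026252$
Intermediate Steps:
$M{\left(J \right)} = 16$ ($M{\left(J \right)} = 4^{2} = 16$)
$G{\left(z \right)} = -81$
$I = -558$ ($I = 2 - \left(\left(-6 + 64\right) - 23\right) 16 = 2 - \left(58 - 23\right) 16 = 2 - 35 \cdot 16 = 2 - 560 = -558$)
$\frac{I}{j{\left(-56 \right)} + 19261} + \frac{G{\left(-202 \right)}}{-28362} = - \frac{558}{-91 + 19261} - \frac{81}{-28362} = - \frac{558}{19170} - - \frac{27}{9454} = \left(-558\right) \frac{1}{19170} + \frac{27}{9454} = - \frac{31}{1065} + \frac{27}{9454} = - \frac{264319}{10068510}$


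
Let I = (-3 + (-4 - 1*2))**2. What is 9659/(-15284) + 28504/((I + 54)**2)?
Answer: 259619861/278550900 ≈ 0.93204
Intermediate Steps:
I = 81 (I = (-3 + (-4 - 2))**2 = (-3 - 6)**2 = (-9)**2 = 81)
9659/(-15284) + 28504/((I + 54)**2) = 9659/(-15284) + 28504/((81 + 54)**2) = 9659*(-1/15284) + 28504/(135**2) = -9659/15284 + 28504/18225 = 259619861/278550900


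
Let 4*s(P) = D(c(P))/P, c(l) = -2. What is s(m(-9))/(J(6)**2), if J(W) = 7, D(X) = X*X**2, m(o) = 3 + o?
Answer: 1/147 ≈ 0.0068027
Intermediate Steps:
D(X) = X**3
s(P) = -2/P (s(P) = ((-2)**3/P)/4 = (-8/P)/4 = -2/P)
s(m(-9))/(J(6)**2) = (-2/(3 - 9))/(7**2) = -2/(-6)/49 = -2*(-1/6)*(1/49) = (1/3)*(1/49) = 1/147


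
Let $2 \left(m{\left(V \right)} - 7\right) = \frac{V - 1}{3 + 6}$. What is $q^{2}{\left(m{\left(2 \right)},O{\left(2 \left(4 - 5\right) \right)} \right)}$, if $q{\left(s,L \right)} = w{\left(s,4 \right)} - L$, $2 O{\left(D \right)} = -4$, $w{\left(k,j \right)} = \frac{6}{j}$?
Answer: $\frac{49}{4} \approx 12.25$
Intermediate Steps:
$m{\left(V \right)} = \frac{125}{18} + \frac{V}{18}$ ($m{\left(V \right)} = 7 + \frac{\left(V - 1\right) \frac{1}{3 + 6}}{2} = 7 + \frac{\left(-1 + V\right) \frac{1}{9}}{2} = 7 + \frac{- \frac{1}{9} + \frac{V}{9}}{2} = 7 + \left(- \frac{1}{18} + \frac{V}{18}\right) = \frac{125}{18} + \frac{V}{18}$)
$O{\left(D \right)} = -2$ ($O{\left(D \right)} = \frac{1}{2} \left(-4\right) = -2$)
$q{\left(s,L \right)} = \frac{3}{2} - L$ ($q{\left(s,L \right)} = \frac{6}{4} - L = 6 \cdot \frac{1}{4} - L = \frac{3}{2} - L$)
$q^{2}{\left(m{\left(2 \right)},O{\left(2 \left(4 - 5\right) \right)} \right)} = \left(\frac{3}{2} - -2\right)^{2} = \left(\frac{3}{2} + 2\right)^{2} = \left(\frac{7}{2}\right)^{2} = \frac{49}{4}$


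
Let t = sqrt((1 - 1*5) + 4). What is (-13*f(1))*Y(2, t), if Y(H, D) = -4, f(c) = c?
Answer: 52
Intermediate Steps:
t = 0 (t = sqrt((1 - 5) + 4) = sqrt(-4 + 4) = sqrt(0) = 0)
(-13*f(1))*Y(2, t) = -13*1*(-4) = -13*(-4) = 52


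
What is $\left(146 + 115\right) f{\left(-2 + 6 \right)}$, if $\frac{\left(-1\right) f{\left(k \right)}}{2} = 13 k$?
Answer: $-27144$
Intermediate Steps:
$f{\left(k \right)} = - 26 k$ ($f{\left(k \right)} = - 2 \cdot 13 k = - 26 k$)
$\left(146 + 115\right) f{\left(-2 + 6 \right)} = \left(146 + 115\right) \left(- 26 \left(-2 + 6\right)\right) = 261 \left(\left(-26\right) 4\right) = 261 \left(-104\right) = -27144$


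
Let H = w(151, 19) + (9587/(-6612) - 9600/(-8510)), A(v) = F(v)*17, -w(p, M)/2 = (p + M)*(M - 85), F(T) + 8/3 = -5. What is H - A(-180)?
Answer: 42332403809/1875604 ≈ 22570.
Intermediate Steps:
F(T) = -23/3 (F(T) = -8/3 - 5 = -23/3)
w(p, M) = -2*(-85 + M)*(M + p) (w(p, M) = -2*(p + M)*(M - 85) = -2*(M + p)*(-85 + M) = -2*(-85 + M)*(M + p))
A(v) = -391/3 (A(v) = -23/3*17 = -391/3)
H = 126263850263/5626812 (H = (-2*19² + 170*19 + 170*151 - 2*19*151) + (9587/(-6612) - 9600/(-8510)) = (-2*361 + 3230 + 25670 - 5738) + (9587*(-1/6612) - 9600*(-1/8510)) = (-722 + 3230 + 25670 - 5738) + (-9587/6612 + 960/851) = 22440 - 1811017/5626812 = 126263850263/5626812 ≈ 22440.)
H - A(-180) = 126263850263/5626812 - 1*(-391/3) = 126263850263/5626812 + 391/3 = 42332403809/1875604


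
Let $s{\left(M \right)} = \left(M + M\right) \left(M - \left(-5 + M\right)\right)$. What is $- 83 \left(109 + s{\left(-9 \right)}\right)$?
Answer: $-1577$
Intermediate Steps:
$s{\left(M \right)} = 10 M$ ($s{\left(M \right)} = 2 M 5 = 10 M$)
$- 83 \left(109 + s{\left(-9 \right)}\right) = - 83 \left(109 + 10 \left(-9\right)\right) = - 83 \left(109 - 90\right) = \left(-83\right) 19 = -1577$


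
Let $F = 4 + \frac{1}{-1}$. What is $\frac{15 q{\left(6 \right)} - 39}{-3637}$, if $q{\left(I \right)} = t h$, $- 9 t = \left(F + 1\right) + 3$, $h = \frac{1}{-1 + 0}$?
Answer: $\frac{82}{10911} \approx 0.0075153$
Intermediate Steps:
$F = 3$ ($F = 4 - 1 = 3$)
$h = -1$ ($h = \frac{1}{-1} = -1$)
$t = - \frac{7}{9}$ ($t = - \frac{\left(3 + 1\right) + 3}{9} = - \frac{4 + 3}{9} = \left(- \frac{1}{9}\right) 7 = - \frac{7}{9} \approx -0.77778$)
$q{\left(I \right)} = \frac{7}{9}$ ($q{\left(I \right)} = \left(- \frac{7}{9}\right) \left(-1\right) = \frac{7}{9}$)
$\frac{15 q{\left(6 \right)} - 39}{-3637} = \frac{15 \cdot \frac{7}{9} - 39}{-3637} = \left(\frac{35}{3} - 39\right) \left(- \frac{1}{3637}\right) = \left(- \frac{82}{3}\right) \left(- \frac{1}{3637}\right) = \frac{82}{10911}$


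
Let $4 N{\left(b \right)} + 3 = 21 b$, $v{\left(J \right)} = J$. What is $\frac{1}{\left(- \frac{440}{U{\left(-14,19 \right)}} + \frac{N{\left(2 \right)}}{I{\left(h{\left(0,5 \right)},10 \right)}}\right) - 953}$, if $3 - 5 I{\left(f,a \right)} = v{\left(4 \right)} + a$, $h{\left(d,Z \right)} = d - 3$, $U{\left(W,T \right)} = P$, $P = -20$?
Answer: $- \frac{44}{41159} \approx -0.001069$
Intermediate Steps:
$N{\left(b \right)} = - \frac{3}{4} + \frac{21 b}{4}$
$U{\left(W,T \right)} = -20$
$h{\left(d,Z \right)} = -3 + d$
$I{\left(f,a \right)} = - \frac{1}{5} - \frac{a}{5}$ ($I{\left(f,a \right)} = \frac{3}{5} - \frac{4 + a}{5} = \frac{3}{5} - \left(\frac{4}{5} + \frac{a}{5}\right) = - \frac{1}{5} - \frac{a}{5}$)
$\frac{1}{\left(- \frac{440}{U{\left(-14,19 \right)}} + \frac{N{\left(2 \right)}}{I{\left(h{\left(0,5 \right)},10 \right)}}\right) - 953} = \frac{1}{\left(- \frac{440}{-20} + \frac{- \frac{3}{4} + \frac{21}{4} \cdot 2}{- \frac{1}{5} - 2}\right) - 953} = \frac{1}{\left(\left(-440\right) \left(- \frac{1}{20}\right) + \frac{- \frac{3}{4} + \frac{21}{2}}{- \frac{1}{5} - 2}\right) - 953} = \frac{1}{\left(22 + \frac{39}{4 \left(- \frac{11}{5}\right)}\right) - 953} = \frac{1}{\left(22 + \frac{39}{4} \left(- \frac{5}{11}\right)\right) - 953} = \frac{1}{\left(22 - \frac{195}{44}\right) - 953} = \frac{1}{\frac{773}{44} - 953} = \frac{1}{- \frac{41159}{44}} = - \frac{44}{41159}$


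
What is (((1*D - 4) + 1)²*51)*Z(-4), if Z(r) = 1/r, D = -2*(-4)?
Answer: -1275/4 ≈ -318.75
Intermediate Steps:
D = 8
Z(r) = 1/r
(((1*D - 4) + 1)²*51)*Z(-4) = (((1*8 - 4) + 1)²*51)/(-4) = (((8 - 4) + 1)²*51)*(-¼) = ((4 + 1)²*51)*(-¼) = (5²*51)*(-¼) = (25*51)*(-¼) = 1275*(-¼) = -1275/4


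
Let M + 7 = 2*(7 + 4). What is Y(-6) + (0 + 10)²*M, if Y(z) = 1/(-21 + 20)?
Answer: 1499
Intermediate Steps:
M = 15 (M = -7 + 2*(7 + 4) = -7 + 2*11 = -7 + 22 = 15)
Y(z) = -1 (Y(z) = 1/(-1) = -1)
Y(-6) + (0 + 10)²*M = -1 + (0 + 10)²*15 = -1 + 10²*15 = -1 + 100*15 = -1 + 1500 = 1499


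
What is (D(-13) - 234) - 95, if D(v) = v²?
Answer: -160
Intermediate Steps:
(D(-13) - 234) - 95 = ((-13)² - 234) - 95 = (169 - 234) - 95 = -65 - 95 = -160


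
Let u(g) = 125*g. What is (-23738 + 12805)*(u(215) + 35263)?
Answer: -679354754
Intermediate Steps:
(-23738 + 12805)*(u(215) + 35263) = (-23738 + 12805)*(125*215 + 35263) = -10933*(26875 + 35263) = -10933*62138 = -679354754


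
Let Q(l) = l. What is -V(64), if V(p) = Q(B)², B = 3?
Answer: -9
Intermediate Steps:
V(p) = 9 (V(p) = 3² = 9)
-V(64) = -1*9 = -9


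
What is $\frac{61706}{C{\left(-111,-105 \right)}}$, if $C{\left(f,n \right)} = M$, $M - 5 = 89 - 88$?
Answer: $\frac{30853}{3} \approx 10284.0$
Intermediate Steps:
$M = 6$ ($M = 5 + \left(89 - 88\right) = 5 + 1 = 6$)
$C{\left(f,n \right)} = 6$
$\frac{61706}{C{\left(-111,-105 \right)}} = \frac{61706}{6} = 61706 \cdot \frac{1}{6} = \frac{30853}{3}$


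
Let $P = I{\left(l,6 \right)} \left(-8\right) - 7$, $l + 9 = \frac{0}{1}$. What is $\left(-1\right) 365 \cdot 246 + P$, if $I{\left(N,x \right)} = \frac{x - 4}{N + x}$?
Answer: $- \frac{269375}{3} \approx -89792.0$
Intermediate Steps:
$l = -9$ ($l = -9 + \frac{0}{1} = -9 + 0 \cdot 1 = -9 + 0 = -9$)
$I{\left(N,x \right)} = \frac{-4 + x}{N + x}$
$P = - \frac{5}{3}$ ($P = \frac{-4 + 6}{-9 + 6} \left(-8\right) - 7 = \frac{1}{-3} \cdot 2 \left(-8\right) - 7 = \left(- \frac{1}{3}\right) 2 \left(-8\right) - 7 = \left(- \frac{2}{3}\right) \left(-8\right) - 7 = \frac{16}{3} - 7 = - \frac{5}{3} \approx -1.6667$)
$\left(-1\right) 365 \cdot 246 + P = \left(-1\right) 365 \cdot 246 - \frac{5}{3} = \left(-365\right) 246 - \frac{5}{3} = -89790 - \frac{5}{3} = - \frac{269375}{3}$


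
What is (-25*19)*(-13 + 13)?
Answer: 0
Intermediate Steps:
(-25*19)*(-13 + 13) = -475*0 = 0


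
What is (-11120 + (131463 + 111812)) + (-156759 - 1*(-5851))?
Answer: 81247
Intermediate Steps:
(-11120 + (131463 + 111812)) + (-156759 - 1*(-5851)) = (-11120 + 243275) + (-156759 + 5851) = 232155 - 150908 = 81247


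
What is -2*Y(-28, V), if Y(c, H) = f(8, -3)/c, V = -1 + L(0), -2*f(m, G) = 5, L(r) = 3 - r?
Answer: -5/28 ≈ -0.17857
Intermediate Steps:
f(m, G) = -5/2 (f(m, G) = -½*5 = -5/2)
V = 2 (V = -1 + (3 - 1*0) = -1 + (3 + 0) = -1 + 3 = 2)
Y(c, H) = -5/(2*c)
-2*Y(-28, V) = -(-5)/(-28) = -(-5)*(-1)/28 = -2*5/56 = -5/28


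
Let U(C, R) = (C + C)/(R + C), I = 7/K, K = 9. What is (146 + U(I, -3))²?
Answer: 2111209/100 ≈ 21112.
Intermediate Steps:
I = 7/9 ≈ 0.77778
U(C, R) = 2*C/(C + R) (U(C, R) = (2*C)/(C + R) = 2*C/(C + R))
(146 + U(I, -3))² = (146 + 2*(7/9)/(7/9 - 3))² = (146 + 2*(7/9)/(-20/9))² = (146 + 2*(7/9)*(-9/20))² = (146 - 7/10)² = (1453/10)² = 2111209/100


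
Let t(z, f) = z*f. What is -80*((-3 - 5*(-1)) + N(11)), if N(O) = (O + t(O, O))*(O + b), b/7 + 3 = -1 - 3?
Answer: 401120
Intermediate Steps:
t(z, f) = f*z
b = -49 (b = -21 + 7*(-1 - 3) = -21 + 7*(-4) = -21 - 28 = -49)
N(O) = (-49 + O)*(O + O**2) (N(O) = (O + O*O)*(O - 49) = (O + O**2)*(-49 + O) = (-49 + O)*(O + O**2))
-80*((-3 - 5*(-1)) + N(11)) = -80*((-3 - 5*(-1)) + 11*(-49 + 11**2 - 48*11)) = -80*((-3 + 5) + 11*(-49 + 121 - 528)) = -80*(2 + 11*(-456)) = -80*(2 - 5016) = -80*(-5014) = 401120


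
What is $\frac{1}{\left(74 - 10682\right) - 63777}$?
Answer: $- \frac{1}{74385} \approx -1.3444 \cdot 10^{-5}$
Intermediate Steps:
$\frac{1}{\left(74 - 10682\right) - 63777} = \frac{1}{-10608 - 63777} = \frac{1}{-74385} = - \frac{1}{74385}$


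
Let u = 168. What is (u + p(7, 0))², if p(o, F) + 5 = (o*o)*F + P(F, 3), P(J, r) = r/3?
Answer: 26896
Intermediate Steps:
P(J, r) = r/3 (P(J, r) = r*(⅓) = r/3)
p(o, F) = -4 + F*o² (p(o, F) = -5 + ((o*o)*F + (⅓)*3) = -5 + (o²*F + 1) = -5 + (F*o² + 1) = -5 + (1 + F*o²) = -4 + F*o²)
(u + p(7, 0))² = (168 + (-4 + 0*7²))² = (168 + (-4 + 0*49))² = (168 + (-4 + 0))² = (168 - 4)² = 164² = 26896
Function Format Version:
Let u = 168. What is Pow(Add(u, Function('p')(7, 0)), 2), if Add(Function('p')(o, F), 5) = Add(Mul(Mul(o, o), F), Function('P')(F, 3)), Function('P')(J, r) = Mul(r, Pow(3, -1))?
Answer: 26896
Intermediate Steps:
Function('P')(J, r) = Mul(Rational(1, 3), r) (Function('P')(J, r) = Mul(r, Rational(1, 3)) = Mul(Rational(1, 3), r))
Function('p')(o, F) = Add(-4, Mul(F, Pow(o, 2))) (Function('p')(o, F) = Add(-5, Add(Mul(Mul(o, o), F), Mul(Rational(1, 3), 3))) = Add(-5, Add(Mul(Pow(o, 2), F), 1)) = Add(-5, Add(Mul(F, Pow(o, 2)), 1)) = Add(-5, Add(1, Mul(F, Pow(o, 2)))) = Add(-4, Mul(F, Pow(o, 2))))
Pow(Add(u, Function('p')(7, 0)), 2) = Pow(Add(168, Add(-4, Mul(0, Pow(7, 2)))), 2) = Pow(Add(168, Add(-4, Mul(0, 49))), 2) = Pow(Add(168, Add(-4, 0)), 2) = Pow(Add(168, -4), 2) = Pow(164, 2) = 26896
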